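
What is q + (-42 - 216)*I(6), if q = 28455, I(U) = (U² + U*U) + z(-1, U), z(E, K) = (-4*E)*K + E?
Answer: 3945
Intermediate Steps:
z(E, K) = E - 4*E*K (z(E, K) = -4*E*K + E = E - 4*E*K)
I(U) = -1 + 2*U² + 4*U (I(U) = (U² + U*U) - (1 - 4*U) = (U² + U²) + (-1 + 4*U) = 2*U² + (-1 + 4*U) = -1 + 2*U² + 4*U)
q + (-42 - 216)*I(6) = 28455 + (-42 - 216)*(-1 + 2*6² + 4*6) = 28455 - 258*(-1 + 2*36 + 24) = 28455 - 258*(-1 + 72 + 24) = 28455 - 258*95 = 28455 - 24510 = 3945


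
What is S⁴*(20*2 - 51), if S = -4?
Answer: -2816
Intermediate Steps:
S⁴*(20*2 - 51) = (-4)⁴*(20*2 - 51) = 256*(40 - 51) = 256*(-11) = -2816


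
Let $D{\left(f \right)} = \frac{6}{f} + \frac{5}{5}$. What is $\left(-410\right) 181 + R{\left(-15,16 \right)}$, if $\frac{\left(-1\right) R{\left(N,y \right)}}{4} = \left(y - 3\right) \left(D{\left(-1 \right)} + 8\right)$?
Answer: $-74366$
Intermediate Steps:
$D{\left(f \right)} = 1 + \frac{6}{f}$ ($D{\left(f \right)} = \frac{6}{f} + 5 \cdot \frac{1}{5} = \frac{6}{f} + 1 = 1 + \frac{6}{f}$)
$R{\left(N,y \right)} = 36 - 12 y$ ($R{\left(N,y \right)} = - 4 \left(y - 3\right) \left(\frac{6 - 1}{-1} + 8\right) = - 4 \left(-3 + y\right) \left(\left(-1\right) 5 + 8\right) = - 4 \left(-3 + y\right) \left(-5 + 8\right) = - 4 \left(-3 + y\right) 3 = - 4 \left(-9 + 3 y\right) = 36 - 12 y$)
$\left(-410\right) 181 + R{\left(-15,16 \right)} = \left(-410\right) 181 + \left(36 - 192\right) = -74210 + \left(36 - 192\right) = -74210 - 156 = -74366$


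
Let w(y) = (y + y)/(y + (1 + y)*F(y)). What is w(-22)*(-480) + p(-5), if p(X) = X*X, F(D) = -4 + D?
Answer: 8555/131 ≈ 65.305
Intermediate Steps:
p(X) = X²
w(y) = 2*y/(y + (1 + y)*(-4 + y)) (w(y) = (y + y)/(y + (1 + y)*(-4 + y)) = (2*y)/(y + (1 + y)*(-4 + y)) = 2*y/(y + (1 + y)*(-4 + y)))
w(-22)*(-480) + p(-5) = (2*(-22)/(-4 + (-22)² - 2*(-22)))*(-480) + (-5)² = (2*(-22)/(-4 + 484 + 44))*(-480) + 25 = (2*(-22)/524)*(-480) + 25 = (2*(-22)*(1/524))*(-480) + 25 = -11/131*(-480) + 25 = 5280/131 + 25 = 8555/131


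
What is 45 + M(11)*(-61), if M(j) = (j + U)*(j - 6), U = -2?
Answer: -2700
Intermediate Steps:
M(j) = (-6 + j)*(-2 + j) (M(j) = (j - 2)*(j - 6) = (-2 + j)*(-6 + j) = (-6 + j)*(-2 + j))
45 + M(11)*(-61) = 45 + (12 + 11**2 - 8*11)*(-61) = 45 + (12 + 121 - 88)*(-61) = 45 + 45*(-61) = 45 - 2745 = -2700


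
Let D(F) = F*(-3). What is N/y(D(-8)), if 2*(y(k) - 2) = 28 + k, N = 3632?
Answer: 908/7 ≈ 129.71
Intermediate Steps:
D(F) = -3*F
y(k) = 16 + k/2 (y(k) = 2 + (28 + k)/2 = 2 + (14 + k/2) = 16 + k/2)
N/y(D(-8)) = 3632/(16 + (-3*(-8))/2) = 3632/(16 + (1/2)*24) = 3632/(16 + 12) = 3632/28 = 3632*(1/28) = 908/7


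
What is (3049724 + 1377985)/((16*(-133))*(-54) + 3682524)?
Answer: 1475903/1265812 ≈ 1.1660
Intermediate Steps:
(3049724 + 1377985)/((16*(-133))*(-54) + 3682524) = 4427709/(-2128*(-54) + 3682524) = 4427709/(114912 + 3682524) = 4427709/3797436 = 4427709*(1/3797436) = 1475903/1265812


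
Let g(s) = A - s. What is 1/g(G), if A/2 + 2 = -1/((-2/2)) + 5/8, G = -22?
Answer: 4/85 ≈ 0.047059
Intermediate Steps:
A = -¾ (A = -4 + 2*(-1/((-2/2)) + 5/8) = -4 + 2*(-1/((-2*½)) + 5*(⅛)) = -4 + 2*(-1/(-1) + 5/8) = -4 + 2*(-1*(-1) + 5/8) = -4 + 2*(1 + 5/8) = -4 + 2*(13/8) = -4 + 13/4 = -¾ ≈ -0.75000)
g(s) = -¾ - s
1/g(G) = 1/(-¾ - 1*(-22)) = 1/(-¾ + 22) = 1/(85/4) = 4/85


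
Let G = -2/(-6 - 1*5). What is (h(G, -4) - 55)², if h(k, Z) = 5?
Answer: 2500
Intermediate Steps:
G = 2/11 (G = -2/(-6 - 5) = -2/(-11) = -2*(-1/11) = 2/11 ≈ 0.18182)
(h(G, -4) - 55)² = (5 - 55)² = (-50)² = 2500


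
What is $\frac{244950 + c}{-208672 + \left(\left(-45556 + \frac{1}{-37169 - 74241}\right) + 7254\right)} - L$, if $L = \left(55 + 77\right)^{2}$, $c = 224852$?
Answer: $- \frac{479480205734404}{27515373341} \approx -17426.0$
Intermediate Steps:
$L = 17424$ ($L = 132^{2} = 17424$)
$\frac{244950 + c}{-208672 + \left(\left(-45556 + \frac{1}{-37169 - 74241}\right) + 7254\right)} - L = \frac{244950 + 224852}{-208672 + \left(\left(-45556 + \frac{1}{-37169 - 74241}\right) + 7254\right)} - 17424 = \frac{469802}{-208672 + \left(\left(-45556 + \frac{1}{-111410}\right) + 7254\right)} - 17424 = \frac{469802}{-208672 + \left(\left(-45556 - \frac{1}{111410}\right) + 7254\right)} - 17424 = \frac{469802}{-208672 + \left(- \frac{5075393961}{111410} + 7254\right)} - 17424 = \frac{469802}{-208672 - \frac{4267225821}{111410}} - 17424 = \frac{469802}{- \frac{27515373341}{111410}} - 17424 = 469802 \left(- \frac{111410}{27515373341}\right) - 17424 = - \frac{52340640820}{27515373341} - 17424 = - \frac{479480205734404}{27515373341}$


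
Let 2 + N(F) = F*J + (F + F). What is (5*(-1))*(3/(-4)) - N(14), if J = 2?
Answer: -201/4 ≈ -50.250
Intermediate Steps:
N(F) = -2 + 4*F (N(F) = -2 + (F*2 + (F + F)) = -2 + (2*F + 2*F) = -2 + 4*F)
(5*(-1))*(3/(-4)) - N(14) = (5*(-1))*(3/(-4)) - (-2 + 4*14) = -15*(-1)/4 - (-2 + 56) = -5*(-¾) - 1*54 = 15/4 - 54 = -201/4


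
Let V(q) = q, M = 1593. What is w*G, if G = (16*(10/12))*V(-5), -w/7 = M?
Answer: 743400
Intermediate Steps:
w = -11151 (w = -7*1593 = -11151)
G = -200/3 (G = (16*(10/12))*(-5) = (16*(10*(1/12)))*(-5) = (16*(⅚))*(-5) = (40/3)*(-5) = -200/3 ≈ -66.667)
w*G = -11151*(-200/3) = 743400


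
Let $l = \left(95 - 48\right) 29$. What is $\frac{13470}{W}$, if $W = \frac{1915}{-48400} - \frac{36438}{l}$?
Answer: $- \frac{177721024800}{353241869} \approx -503.11$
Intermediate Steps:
$l = 1363$ ($l = 47 \cdot 29 = 1363$)
$W = - \frac{353241869}{13193840}$ ($W = \frac{1915}{-48400} - \frac{36438}{1363} = 1915 \left(- \frac{1}{48400}\right) - \frac{36438}{1363} = - \frac{383}{9680} - \frac{36438}{1363} = - \frac{353241869}{13193840} \approx -26.773$)
$\frac{13470}{W} = \frac{13470}{- \frac{353241869}{13193840}} = 13470 \left(- \frac{13193840}{353241869}\right) = - \frac{177721024800}{353241869}$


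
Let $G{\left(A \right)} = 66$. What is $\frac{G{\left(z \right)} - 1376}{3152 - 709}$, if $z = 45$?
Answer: $- \frac{1310}{2443} \approx -0.53623$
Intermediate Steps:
$\frac{G{\left(z \right)} - 1376}{3152 - 709} = \frac{66 - 1376}{3152 - 709} = - \frac{1310}{2443}$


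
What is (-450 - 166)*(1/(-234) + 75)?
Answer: -5405092/117 ≈ -46197.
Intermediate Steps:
(-450 - 166)*(1/(-234) + 75) = -616*(-1/234 + 75) = -616*17549/234 = -5405092/117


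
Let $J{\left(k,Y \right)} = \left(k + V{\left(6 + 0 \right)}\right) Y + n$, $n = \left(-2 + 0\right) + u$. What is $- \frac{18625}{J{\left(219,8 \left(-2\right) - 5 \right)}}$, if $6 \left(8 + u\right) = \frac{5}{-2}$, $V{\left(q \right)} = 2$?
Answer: $\frac{223500}{55817} \approx 4.0042$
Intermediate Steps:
$u = - \frac{101}{12}$ ($u = -8 + \frac{5 \frac{1}{-2}}{6} = -8 + \frac{5 \left(- \frac{1}{2}\right)}{6} = -8 + \frac{1}{6} \left(- \frac{5}{2}\right) = -8 - \frac{5}{12} = - \frac{101}{12} \approx -8.4167$)
$n = - \frac{125}{12}$ ($n = \left(-2 + 0\right) - \frac{101}{12} = -2 - \frac{101}{12} = - \frac{125}{12} \approx -10.417$)
$J{\left(k,Y \right)} = - \frac{125}{12} + Y \left(2 + k\right)$ ($J{\left(k,Y \right)} = \left(k + 2\right) Y - \frac{125}{12} = \left(2 + k\right) Y - \frac{125}{12} = Y \left(2 + k\right) - \frac{125}{12} = - \frac{125}{12} + Y \left(2 + k\right)$)
$- \frac{18625}{J{\left(219,8 \left(-2\right) - 5 \right)}} = - \frac{18625}{- \frac{125}{12} + 2 \left(8 \left(-2\right) - 5\right) + \left(8 \left(-2\right) - 5\right) 219} = - \frac{18625}{- \frac{125}{12} + 2 \left(-16 - 5\right) + \left(-16 - 5\right) 219} = - \frac{18625}{- \frac{125}{12} + 2 \left(-21\right) - 4599} = - \frac{18625}{- \frac{125}{12} - 42 - 4599} = - \frac{18625}{- \frac{55817}{12}} = \left(-18625\right) \left(- \frac{12}{55817}\right) = \frac{223500}{55817}$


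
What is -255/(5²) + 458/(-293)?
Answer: -17233/1465 ≈ -11.763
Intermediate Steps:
-255/(5²) + 458/(-293) = -255/25 + 458*(-1/293) = -255*1/25 - 458/293 = -51/5 - 458/293 = -17233/1465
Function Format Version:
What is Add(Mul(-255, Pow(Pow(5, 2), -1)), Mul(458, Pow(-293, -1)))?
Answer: Rational(-17233, 1465) ≈ -11.763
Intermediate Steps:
Add(Mul(-255, Pow(Pow(5, 2), -1)), Mul(458, Pow(-293, -1))) = Add(Mul(-255, Pow(25, -1)), Mul(458, Rational(-1, 293))) = Add(Mul(-255, Rational(1, 25)), Rational(-458, 293)) = Add(Rational(-51, 5), Rational(-458, 293)) = Rational(-17233, 1465)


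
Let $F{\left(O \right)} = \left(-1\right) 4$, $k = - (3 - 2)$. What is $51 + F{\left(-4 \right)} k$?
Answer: $55$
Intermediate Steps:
$k = -1$ ($k = \left(-1\right) 1 = -1$)
$F{\left(O \right)} = -4$
$51 + F{\left(-4 \right)} k = 51 - -4 = 51 + 4 = 55$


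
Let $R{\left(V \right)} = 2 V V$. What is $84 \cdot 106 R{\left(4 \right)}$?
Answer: $284928$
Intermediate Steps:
$R{\left(V \right)} = 2 V^{2}$
$84 \cdot 106 R{\left(4 \right)} = 84 \cdot 106 \cdot 2 \cdot 4^{2} = 8904 \cdot 2 \cdot 16 = 8904 \cdot 32 = 284928$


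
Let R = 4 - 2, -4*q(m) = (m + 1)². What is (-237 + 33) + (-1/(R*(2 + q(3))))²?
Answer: -3263/16 ≈ -203.94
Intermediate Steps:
q(m) = -(1 + m)²/4 (q(m) = -(m + 1)²/4 = -(1 + m)²/4)
R = 2
(-237 + 33) + (-1/(R*(2 + q(3))))² = (-237 + 33) + (-1/(2*(2 - (1 + 3)²/4)))² = -204 + (-1/(2*(2 - ¼*4²)))² = -204 + (-1/(2*(2 - ¼*16)))² = -204 + (-1/(2*(2 - 4)))² = -204 + (-1/(2*(-2)))² = -204 + (-1/(-4))² = -204 + (-1*(-¼))² = -204 + (¼)² = -204 + 1/16 = -3263/16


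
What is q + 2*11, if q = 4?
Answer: 26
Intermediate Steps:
q + 2*11 = 4 + 2*11 = 4 + 22 = 26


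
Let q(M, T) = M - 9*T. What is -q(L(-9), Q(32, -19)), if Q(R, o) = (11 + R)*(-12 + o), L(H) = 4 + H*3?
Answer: -11974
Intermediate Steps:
L(H) = 4 + 3*H
Q(R, o) = (-12 + o)*(11 + R)
-q(L(-9), Q(32, -19)) = -((4 + 3*(-9)) - 9*(-132 - 12*32 + 11*(-19) + 32*(-19))) = -((4 - 27) - 9*(-132 - 384 - 209 - 608)) = -(-23 - 9*(-1333)) = -(-23 + 11997) = -1*11974 = -11974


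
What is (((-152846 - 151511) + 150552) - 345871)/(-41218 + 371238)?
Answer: -124919/82505 ≈ -1.5141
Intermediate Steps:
(((-152846 - 151511) + 150552) - 345871)/(-41218 + 371238) = ((-304357 + 150552) - 345871)/330020 = (-153805 - 345871)*(1/330020) = -499676*1/330020 = -124919/82505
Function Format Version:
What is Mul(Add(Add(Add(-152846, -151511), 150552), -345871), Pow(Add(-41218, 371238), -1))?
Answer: Rational(-124919, 82505) ≈ -1.5141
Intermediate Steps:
Mul(Add(Add(Add(-152846, -151511), 150552), -345871), Pow(Add(-41218, 371238), -1)) = Mul(Add(Add(-304357, 150552), -345871), Pow(330020, -1)) = Mul(Add(-153805, -345871), Rational(1, 330020)) = Mul(-499676, Rational(1, 330020)) = Rational(-124919, 82505)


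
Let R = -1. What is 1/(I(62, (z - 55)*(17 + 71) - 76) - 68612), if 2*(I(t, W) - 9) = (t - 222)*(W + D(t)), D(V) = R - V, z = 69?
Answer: -1/156043 ≈ -6.4085e-6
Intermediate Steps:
D(V) = -1 - V
I(t, W) = 9 + (-222 + t)*(-1 + W - t)/2 (I(t, W) = 9 + ((t - 222)*(W + (-1 - t)))/2 = 9 + ((-222 + t)*(-1 + W - t))/2 = 9 + (-222 + t)*(-1 + W - t)/2)
1/(I(62, (z - 55)*(17 + 71) - 76) - 68612) = 1/((120 - 111*((69 - 55)*(17 + 71) - 76) - ½*62² + (221/2)*62 + (½)*((69 - 55)*(17 + 71) - 76)*62) - 68612) = 1/((120 - 111*(14*88 - 76) - ½*3844 + 6851 + (½)*(14*88 - 76)*62) - 68612) = 1/((120 - 111*(1232 - 76) - 1922 + 6851 + (½)*(1232 - 76)*62) - 68612) = 1/((120 - 111*1156 - 1922 + 6851 + (½)*1156*62) - 68612) = 1/((120 - 128316 - 1922 + 6851 + 35836) - 68612) = 1/(-87431 - 68612) = 1/(-156043) = -1/156043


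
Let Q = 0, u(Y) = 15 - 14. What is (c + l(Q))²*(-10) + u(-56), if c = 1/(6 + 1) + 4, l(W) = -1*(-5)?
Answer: -40911/49 ≈ -834.92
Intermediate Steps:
u(Y) = 1
l(W) = 5
c = 29/7 (c = 1/7 + 4 = ⅐ + 4 = 29/7 ≈ 4.1429)
(c + l(Q))²*(-10) + u(-56) = (29/7 + 5)²*(-10) + 1 = (64/7)²*(-10) + 1 = (4096/49)*(-10) + 1 = -40960/49 + 1 = -40911/49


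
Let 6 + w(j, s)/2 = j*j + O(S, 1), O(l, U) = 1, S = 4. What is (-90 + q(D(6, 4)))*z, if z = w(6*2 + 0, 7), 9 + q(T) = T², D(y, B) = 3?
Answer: -25020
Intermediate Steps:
w(j, s) = -10 + 2*j² (w(j, s) = -12 + 2*(j*j + 1) = -12 + 2*(j² + 1) = -12 + 2*(1 + j²) = -12 + (2 + 2*j²) = -10 + 2*j²)
q(T) = -9 + T²
z = 278 (z = -10 + 2*(6*2 + 0)² = -10 + 2*(12 + 0)² = -10 + 2*12² = -10 + 2*144 = -10 + 288 = 278)
(-90 + q(D(6, 4)))*z = (-90 + (-9 + 3²))*278 = (-90 + (-9 + 9))*278 = (-90 + 0)*278 = -90*278 = -25020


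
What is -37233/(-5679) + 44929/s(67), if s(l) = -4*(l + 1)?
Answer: -27224935/171632 ≈ -158.62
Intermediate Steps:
s(l) = -4 - 4*l (s(l) = -4*(1 + l) = -4 - 4*l)
-37233/(-5679) + 44929/s(67) = -37233/(-5679) + 44929/(-4 - 4*67) = -37233*(-1/5679) + 44929/(-4 - 268) = 4137/631 + 44929/(-272) = 4137/631 + 44929*(-1/272) = 4137/631 - 44929/272 = -27224935/171632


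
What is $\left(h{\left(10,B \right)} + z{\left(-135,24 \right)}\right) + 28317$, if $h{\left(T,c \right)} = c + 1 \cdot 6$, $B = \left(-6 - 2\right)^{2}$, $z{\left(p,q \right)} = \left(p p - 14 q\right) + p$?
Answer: $46141$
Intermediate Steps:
$z{\left(p,q \right)} = p + p^{2} - 14 q$ ($z{\left(p,q \right)} = \left(p^{2} - 14 q\right) + p = p + p^{2} - 14 q$)
$B = 64$ ($B = \left(-8\right)^{2} = 64$)
$h{\left(T,c \right)} = 6 + c$ ($h{\left(T,c \right)} = c + 6 = 6 + c$)
$\left(h{\left(10,B \right)} + z{\left(-135,24 \right)}\right) + 28317 = \left(\left(6 + 64\right) - \left(471 - 18225\right)\right) + 28317 = \left(70 - -17754\right) + 28317 = \left(70 + 17754\right) + 28317 = 17824 + 28317 = 46141$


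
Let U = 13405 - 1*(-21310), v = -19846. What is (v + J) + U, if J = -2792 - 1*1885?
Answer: 10192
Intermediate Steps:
J = -4677 (J = -2792 - 1885 = -4677)
U = 34715 (U = 13405 + 21310 = 34715)
(v + J) + U = (-19846 - 4677) + 34715 = -24523 + 34715 = 10192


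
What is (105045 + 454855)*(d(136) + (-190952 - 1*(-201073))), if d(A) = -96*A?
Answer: -1643306500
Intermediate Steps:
(105045 + 454855)*(d(136) + (-190952 - 1*(-201073))) = (105045 + 454855)*(-96*136 + (-190952 - 1*(-201073))) = 559900*(-13056 + (-190952 + 201073)) = 559900*(-13056 + 10121) = 559900*(-2935) = -1643306500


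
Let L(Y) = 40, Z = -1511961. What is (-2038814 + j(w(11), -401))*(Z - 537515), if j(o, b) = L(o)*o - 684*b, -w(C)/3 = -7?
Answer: 3614640326440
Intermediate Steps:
w(C) = 21 (w(C) = -3*(-7) = 21)
j(o, b) = -684*b + 40*o (j(o, b) = 40*o - 684*b = -684*b + 40*o)
(-2038814 + j(w(11), -401))*(Z - 537515) = (-2038814 + (-684*(-401) + 40*21))*(-1511961 - 537515) = (-2038814 + (274284 + 840))*(-2049476) = (-2038814 + 275124)*(-2049476) = -1763690*(-2049476) = 3614640326440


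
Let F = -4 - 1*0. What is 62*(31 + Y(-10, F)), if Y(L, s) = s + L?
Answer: 1054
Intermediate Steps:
F = -4 (F = -4 + 0 = -4)
Y(L, s) = L + s
62*(31 + Y(-10, F)) = 62*(31 + (-10 - 4)) = 62*(31 - 14) = 62*17 = 1054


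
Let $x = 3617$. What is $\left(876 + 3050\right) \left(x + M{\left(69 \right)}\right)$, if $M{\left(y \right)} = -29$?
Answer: $14086488$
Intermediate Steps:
$\left(876 + 3050\right) \left(x + M{\left(69 \right)}\right) = \left(876 + 3050\right) \left(3617 - 29\right) = 3926 \cdot 3588 = 14086488$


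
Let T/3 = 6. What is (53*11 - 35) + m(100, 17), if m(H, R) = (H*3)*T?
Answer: 5948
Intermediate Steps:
T = 18 (T = 3*6 = 18)
m(H, R) = 54*H (m(H, R) = (H*3)*18 = (3*H)*18 = 54*H)
(53*11 - 35) + m(100, 17) = (53*11 - 35) + 54*100 = (583 - 35) + 5400 = 548 + 5400 = 5948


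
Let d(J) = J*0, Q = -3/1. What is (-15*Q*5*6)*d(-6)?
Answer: 0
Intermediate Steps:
Q = -3 (Q = -3*1 = -3)
d(J) = 0
(-15*Q*5*6)*d(-6) = -15*(-3*5)*6*0 = -(-225)*6*0 = -15*(-90)*0 = 1350*0 = 0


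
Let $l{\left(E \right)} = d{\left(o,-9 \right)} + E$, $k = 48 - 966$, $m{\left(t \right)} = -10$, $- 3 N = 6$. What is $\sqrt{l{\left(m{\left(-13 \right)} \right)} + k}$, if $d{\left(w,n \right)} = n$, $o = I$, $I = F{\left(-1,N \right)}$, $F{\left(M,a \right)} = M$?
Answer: $i \sqrt{937} \approx 30.61 i$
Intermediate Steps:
$N = -2$ ($N = \left(- \frac{1}{3}\right) 6 = -2$)
$I = -1$
$o = -1$
$k = -918$ ($k = 48 - 966 = -918$)
$l{\left(E \right)} = -9 + E$
$\sqrt{l{\left(m{\left(-13 \right)} \right)} + k} = \sqrt{\left(-9 - 10\right) - 918} = \sqrt{-19 - 918} = \sqrt{-937} = i \sqrt{937}$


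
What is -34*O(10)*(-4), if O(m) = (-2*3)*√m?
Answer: -816*√10 ≈ -2580.4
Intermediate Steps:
O(m) = -6*√m
-34*O(10)*(-4) = -(-204)*√10*(-4) = (204*√10)*(-4) = -816*√10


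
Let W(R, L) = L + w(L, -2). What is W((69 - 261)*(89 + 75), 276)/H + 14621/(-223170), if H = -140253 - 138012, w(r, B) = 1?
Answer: -275355377/4140026670 ≈ -0.066511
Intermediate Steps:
W(R, L) = 1 + L (W(R, L) = L + 1 = 1 + L)
H = -278265
W((69 - 261)*(89 + 75), 276)/H + 14621/(-223170) = (1 + 276)/(-278265) + 14621/(-223170) = 277*(-1/278265) + 14621*(-1/223170) = -277/278265 - 14621/223170 = -275355377/4140026670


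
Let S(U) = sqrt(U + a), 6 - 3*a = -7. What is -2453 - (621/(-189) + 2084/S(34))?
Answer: -17148/7 - 2084*sqrt(345)/115 ≈ -2786.3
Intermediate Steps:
a = 13/3 (a = 2 - 1/3*(-7) = 2 + 7/3 = 13/3 ≈ 4.3333)
S(U) = sqrt(13/3 + U) (S(U) = sqrt(U + 13/3) = sqrt(13/3 + U))
-2453 - (621/(-189) + 2084/S(34)) = -2453 - (621/(-189) + 2084/((sqrt(39 + 9*34)/3))) = -2453 - (621*(-1/189) + 2084/((sqrt(39 + 306)/3))) = -2453 - (-23/7 + 2084/((sqrt(345)/3))) = -2453 - (-23/7 + 2084*(sqrt(345)/115)) = -2453 - (-23/7 + 2084*sqrt(345)/115) = -2453 + (23/7 - 2084*sqrt(345)/115) = -17148/7 - 2084*sqrt(345)/115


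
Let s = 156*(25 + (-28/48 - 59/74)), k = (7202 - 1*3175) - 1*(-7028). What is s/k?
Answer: 136331/409035 ≈ 0.33330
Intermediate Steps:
k = 11055 (k = (7202 - 3175) + 7028 = 4027 + 7028 = 11055)
s = 136331/37 (s = 156*(25 + (-28*1/48 - 59*1/74)) = 156*(25 + (-7/12 - 59/74)) = 156*(25 - 613/444) = 156*(10487/444) = 136331/37 ≈ 3684.6)
s/k = (136331/37)/11055 = (136331/37)*(1/11055) = 136331/409035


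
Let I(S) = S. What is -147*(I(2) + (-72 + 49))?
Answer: 3087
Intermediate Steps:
-147*(I(2) + (-72 + 49)) = -147*(2 + (-72 + 49)) = -147*(2 - 23) = -147*(-21) = 3087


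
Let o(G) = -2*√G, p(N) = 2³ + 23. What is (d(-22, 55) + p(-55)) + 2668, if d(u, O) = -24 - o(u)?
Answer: 2675 + 2*I*√22 ≈ 2675.0 + 9.3808*I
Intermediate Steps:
p(N) = 31 (p(N) = 8 + 23 = 31)
d(u, O) = -24 + 2*√u (d(u, O) = -24 - (-2)*√u = -24 + 2*√u)
(d(-22, 55) + p(-55)) + 2668 = ((-24 + 2*√(-22)) + 31) + 2668 = ((-24 + 2*(I*√22)) + 31) + 2668 = ((-24 + 2*I*√22) + 31) + 2668 = (7 + 2*I*√22) + 2668 = 2675 + 2*I*√22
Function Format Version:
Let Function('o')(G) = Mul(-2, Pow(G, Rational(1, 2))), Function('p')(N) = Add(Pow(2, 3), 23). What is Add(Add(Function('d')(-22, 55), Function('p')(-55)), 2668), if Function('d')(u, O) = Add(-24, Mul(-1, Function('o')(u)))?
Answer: Add(2675, Mul(2, I, Pow(22, Rational(1, 2)))) ≈ Add(2675.0, Mul(9.3808, I))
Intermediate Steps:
Function('p')(N) = 31 (Function('p')(N) = Add(8, 23) = 31)
Function('d')(u, O) = Add(-24, Mul(2, Pow(u, Rational(1, 2)))) (Function('d')(u, O) = Add(-24, Mul(-1, Mul(-2, Pow(u, Rational(1, 2))))) = Add(-24, Mul(2, Pow(u, Rational(1, 2)))))
Add(Add(Function('d')(-22, 55), Function('p')(-55)), 2668) = Add(Add(Add(-24, Mul(2, Pow(-22, Rational(1, 2)))), 31), 2668) = Add(Add(Add(-24, Mul(2, Mul(I, Pow(22, Rational(1, 2))))), 31), 2668) = Add(Add(Add(-24, Mul(2, I, Pow(22, Rational(1, 2)))), 31), 2668) = Add(Add(7, Mul(2, I, Pow(22, Rational(1, 2)))), 2668) = Add(2675, Mul(2, I, Pow(22, Rational(1, 2))))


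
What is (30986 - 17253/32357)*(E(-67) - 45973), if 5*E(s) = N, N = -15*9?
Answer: -46119450454000/32357 ≈ -1.4253e+9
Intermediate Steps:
N = -135
E(s) = -27 (E(s) = (⅕)*(-135) = -27)
(30986 - 17253/32357)*(E(-67) - 45973) = (30986 - 17253/32357)*(-27 - 45973) = (30986 - 17253*1/32357)*(-46000) = (30986 - 17253/32357)*(-46000) = (1002596749/32357)*(-46000) = -46119450454000/32357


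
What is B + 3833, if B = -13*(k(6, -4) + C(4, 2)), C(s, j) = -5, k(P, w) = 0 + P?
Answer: 3820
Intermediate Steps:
k(P, w) = P
B = -13 (B = -13*(6 - 5) = -13*1 = -13)
B + 3833 = -13 + 3833 = 3820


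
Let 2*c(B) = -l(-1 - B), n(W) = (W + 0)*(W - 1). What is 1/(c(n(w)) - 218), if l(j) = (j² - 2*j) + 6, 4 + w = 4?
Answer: -2/445 ≈ -0.0044944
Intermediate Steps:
w = 0 (w = -4 + 4 = 0)
n(W) = W*(-1 + W)
l(j) = 6 + j² - 2*j
c(B) = -4 - B - (-1 - B)²/2 (c(B) = (-(6 + (-1 - B)² - 2*(-1 - B)))/2 = (-(6 + (-1 - B)² + (2 + 2*B)))/2 = (-(8 + (-1 - B)² + 2*B))/2 = (-8 - (-1 - B)² - 2*B)/2 = -4 - B - (-1 - B)²/2)
1/(c(n(w)) - 218) = 1/((-9/2 - 0*(-1 + 0) - (0*(-1 + 0))²/2) - 218) = 1/((-9/2 - 0*(-1) - (0*(-1))²/2) - 218) = 1/((-9/2 - 2*0 - ½*0²) - 218) = 1/((-9/2 + 0 - ½*0) - 218) = 1/((-9/2 + 0 + 0) - 218) = 1/(-9/2 - 218) = 1/(-445/2) = -2/445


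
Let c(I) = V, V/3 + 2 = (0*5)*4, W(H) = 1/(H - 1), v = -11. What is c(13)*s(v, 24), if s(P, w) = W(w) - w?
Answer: 3306/23 ≈ 143.74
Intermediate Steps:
W(H) = 1/(-1 + H)
V = -6 (V = -6 + 3*((0*5)*4) = -6 + 3*(0*4) = -6 + 3*0 = -6 + 0 = -6)
c(I) = -6
s(P, w) = 1/(-1 + w) - w
c(13)*s(v, 24) = -6*(1 - 1*24*(-1 + 24))/(-1 + 24) = -6*(1 - 1*24*23)/23 = -6*(1 - 552)/23 = -6*(-551)/23 = -6*(-551/23) = 3306/23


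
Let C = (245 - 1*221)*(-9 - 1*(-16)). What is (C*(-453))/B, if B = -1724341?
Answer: 76104/1724341 ≈ 0.044135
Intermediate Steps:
C = 168 (C = (245 - 221)*(-9 + 16) = 24*7 = 168)
(C*(-453))/B = (168*(-453))/(-1724341) = -76104*(-1/1724341) = 76104/1724341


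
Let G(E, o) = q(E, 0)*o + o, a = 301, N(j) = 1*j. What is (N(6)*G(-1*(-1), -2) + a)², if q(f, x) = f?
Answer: 76729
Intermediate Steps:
N(j) = j
G(E, o) = o + E*o (G(E, o) = E*o + o = o + E*o)
(N(6)*G(-1*(-1), -2) + a)² = (6*(-2*(1 - 1*(-1))) + 301)² = (6*(-2*(1 + 1)) + 301)² = (6*(-2*2) + 301)² = (6*(-4) + 301)² = (-24 + 301)² = 277² = 76729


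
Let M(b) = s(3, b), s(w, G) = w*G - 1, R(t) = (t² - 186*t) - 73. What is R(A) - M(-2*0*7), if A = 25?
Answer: -4097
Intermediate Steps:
R(t) = -73 + t² - 186*t
s(w, G) = -1 + G*w (s(w, G) = G*w - 1 = -1 + G*w)
M(b) = -1 + 3*b (M(b) = -1 + b*3 = -1 + 3*b)
R(A) - M(-2*0*7) = (-73 + 25² - 186*25) - (-1 + 3*(-2*0*7)) = (-73 + 625 - 4650) - (-1 + 3*(0*7)) = -4098 - (-1 + 3*0) = -4098 - (-1 + 0) = -4098 - 1*(-1) = -4098 + 1 = -4097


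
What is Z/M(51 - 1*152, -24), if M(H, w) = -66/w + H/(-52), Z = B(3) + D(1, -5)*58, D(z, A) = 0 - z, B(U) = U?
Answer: -715/61 ≈ -11.721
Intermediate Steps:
D(z, A) = -z
Z = -55 (Z = 3 - 1*1*58 = 3 - 1*58 = 3 - 58 = -55)
M(H, w) = -66/w - H/52 (M(H, w) = -66/w + H*(-1/52) = -66/w - H/52)
Z/M(51 - 1*152, -24) = -55/(-66/(-24) - (51 - 1*152)/52) = -55/(-66*(-1/24) - (51 - 152)/52) = -55/(11/4 - 1/52*(-101)) = -55/(11/4 + 101/52) = -55/61/13 = -55*13/61 = -715/61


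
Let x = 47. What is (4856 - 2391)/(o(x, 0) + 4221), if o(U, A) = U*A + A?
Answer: 2465/4221 ≈ 0.58398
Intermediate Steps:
o(U, A) = A + A*U (o(U, A) = A*U + A = A + A*U)
(4856 - 2391)/(o(x, 0) + 4221) = (4856 - 2391)/(0*(1 + 47) + 4221) = 2465/(0*48 + 4221) = 2465/(0 + 4221) = 2465/4221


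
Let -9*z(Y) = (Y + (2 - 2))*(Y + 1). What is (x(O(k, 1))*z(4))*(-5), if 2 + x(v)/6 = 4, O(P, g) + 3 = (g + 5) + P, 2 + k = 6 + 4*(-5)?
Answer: 400/3 ≈ 133.33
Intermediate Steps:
z(Y) = -Y*(1 + Y)/9 (z(Y) = -(Y + (2 - 2))*(Y + 1)/9 = -(Y + 0)*(1 + Y)/9 = -Y*(1 + Y)/9)
k = -16 (k = -2 + (6 + 4*(-5)) = -2 + (6 - 20) = -2 - 14 = -16)
O(P, g) = 2 + P + g (O(P, g) = -3 + ((g + 5) + P) = -3 + ((5 + g) + P) = -3 + (5 + P + g) = 2 + P + g)
x(v) = 12 (x(v) = -12 + 6*4 = -12 + 24 = 12)
(x(O(k, 1))*z(4))*(-5) = (12*(-1/9*4*(1 + 4)))*(-5) = (12*(-1/9*4*5))*(-5) = (12*(-20/9))*(-5) = -80/3*(-5) = 400/3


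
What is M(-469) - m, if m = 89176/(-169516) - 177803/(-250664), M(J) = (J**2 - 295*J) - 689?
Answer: 3799030212196191/10622889656 ≈ 3.5763e+5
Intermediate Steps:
M(J) = -689 + J**2 - 295*J
m = 1946810121/10622889656 (m = 89176*(-1/169516) - 177803*(-1/250664) = -22294/42379 + 177803/250664 = 1946810121/10622889656 ≈ 0.18327)
M(-469) - m = (-689 + (-469)**2 - 295*(-469)) - 1*1946810121/10622889656 = (-689 + 219961 + 138355) - 1946810121/10622889656 = 357627 - 1946810121/10622889656 = 3799030212196191/10622889656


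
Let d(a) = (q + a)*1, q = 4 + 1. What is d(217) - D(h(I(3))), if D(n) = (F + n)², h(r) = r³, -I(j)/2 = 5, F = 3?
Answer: -993787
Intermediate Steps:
q = 5
I(j) = -10 (I(j) = -2*5 = -10)
D(n) = (3 + n)²
d(a) = 5 + a (d(a) = (5 + a)*1 = 5 + a)
d(217) - D(h(I(3))) = (5 + 217) - (3 + (-10)³)² = 222 - (3 - 1000)² = 222 - 1*(-997)² = 222 - 1*994009 = 222 - 994009 = -993787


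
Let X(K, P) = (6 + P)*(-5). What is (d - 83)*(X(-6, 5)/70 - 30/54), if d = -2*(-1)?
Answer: 1521/14 ≈ 108.64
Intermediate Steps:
X(K, P) = -30 - 5*P
d = 2
(d - 83)*(X(-6, 5)/70 - 30/54) = (2 - 83)*((-30 - 5*5)/70 - 30/54) = -81*((-30 - 25)*(1/70) - 30*1/54) = -81*(-55*1/70 - 5/9) = -81*(-11/14 - 5/9) = -81*(-169/126) = 1521/14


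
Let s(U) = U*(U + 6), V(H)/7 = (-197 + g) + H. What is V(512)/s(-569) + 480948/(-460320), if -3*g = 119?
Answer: -38295764719/36865532760 ≈ -1.0388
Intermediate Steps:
g = -119/3 (g = -⅓*119 = -119/3 ≈ -39.667)
V(H) = -4970/3 + 7*H (V(H) = 7*((-197 - 119/3) + H) = 7*(-710/3 + H) = -4970/3 + 7*H)
s(U) = U*(6 + U)
V(512)/s(-569) + 480948/(-460320) = (-4970/3 + 7*512)/((-569*(6 - 569))) + 480948/(-460320) = (-4970/3 + 3584)/((-569*(-563))) + 480948*(-1/460320) = (5782/3)/320347 - 40079/38360 = (5782/3)*(1/320347) - 40079/38360 = 5782/961041 - 40079/38360 = -38295764719/36865532760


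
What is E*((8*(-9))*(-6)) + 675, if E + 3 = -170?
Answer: -74061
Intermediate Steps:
E = -173 (E = -3 - 170 = -173)
E*((8*(-9))*(-6)) + 675 = -173*8*(-9)*(-6) + 675 = -(-12456)*(-6) + 675 = -173*432 + 675 = -74736 + 675 = -74061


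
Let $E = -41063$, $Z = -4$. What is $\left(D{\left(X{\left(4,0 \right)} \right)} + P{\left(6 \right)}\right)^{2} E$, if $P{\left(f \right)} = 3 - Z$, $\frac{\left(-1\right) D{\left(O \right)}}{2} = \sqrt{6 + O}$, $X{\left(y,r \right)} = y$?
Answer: $-3654607 + 1149764 \sqrt{10} \approx -18734.0$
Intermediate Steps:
$D{\left(O \right)} = - 2 \sqrt{6 + O}$
$P{\left(f \right)} = 7$ ($P{\left(f \right)} = 3 - -4 = 3 + 4 = 7$)
$\left(D{\left(X{\left(4,0 \right)} \right)} + P{\left(6 \right)}\right)^{2} E = \left(- 2 \sqrt{6 + 4} + 7\right)^{2} \left(-41063\right) = \left(- 2 \sqrt{10} + 7\right)^{2} \left(-41063\right) = \left(7 - 2 \sqrt{10}\right)^{2} \left(-41063\right) = - 41063 \left(7 - 2 \sqrt{10}\right)^{2}$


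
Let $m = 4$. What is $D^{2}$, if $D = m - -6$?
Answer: $100$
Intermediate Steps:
$D = 10$ ($D = 4 - -6 = 4 + 6 = 10$)
$D^{2} = 10^{2} = 100$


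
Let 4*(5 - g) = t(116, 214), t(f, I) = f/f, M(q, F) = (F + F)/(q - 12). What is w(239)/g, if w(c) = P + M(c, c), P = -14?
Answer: -10800/4313 ≈ -2.5041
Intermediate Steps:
M(q, F) = 2*F/(-12 + q) (M(q, F) = (2*F)/(-12 + q) = 2*F/(-12 + q))
t(f, I) = 1
g = 19/4 (g = 5 - ¼*1 = 5 - ¼ = 19/4 ≈ 4.7500)
w(c) = -14 + 2*c/(-12 + c)
w(239)/g = (12*(14 - 1*239)/(-12 + 239))/(19/4) = (12*(14 - 239)/227)*(4/19) = (12*(1/227)*(-225))*(4/19) = -2700/227*4/19 = -10800/4313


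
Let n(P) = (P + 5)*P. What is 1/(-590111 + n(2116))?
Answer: 1/3897925 ≈ 2.5655e-7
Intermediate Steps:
n(P) = P*(5 + P) (n(P) = (5 + P)*P = P*(5 + P))
1/(-590111 + n(2116)) = 1/(-590111 + 2116*(5 + 2116)) = 1/(-590111 + 2116*2121) = 1/(-590111 + 4488036) = 1/3897925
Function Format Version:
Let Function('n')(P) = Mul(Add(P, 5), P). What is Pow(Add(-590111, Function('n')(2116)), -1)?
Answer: Rational(1, 3897925) ≈ 2.5655e-7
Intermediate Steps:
Function('n')(P) = Mul(P, Add(5, P)) (Function('n')(P) = Mul(Add(5, P), P) = Mul(P, Add(5, P)))
Pow(Add(-590111, Function('n')(2116)), -1) = Pow(Add(-590111, Mul(2116, Add(5, 2116))), -1) = Pow(Add(-590111, Mul(2116, 2121)), -1) = Pow(Add(-590111, 4488036), -1) = Pow(3897925, -1) = Rational(1, 3897925)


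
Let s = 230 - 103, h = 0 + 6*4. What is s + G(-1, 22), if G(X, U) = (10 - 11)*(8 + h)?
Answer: 95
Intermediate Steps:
h = 24 (h = 0 + 24 = 24)
G(X, U) = -32 (G(X, U) = (10 - 11)*(8 + 24) = -1*32 = -32)
s = 127
s + G(-1, 22) = 127 - 32 = 95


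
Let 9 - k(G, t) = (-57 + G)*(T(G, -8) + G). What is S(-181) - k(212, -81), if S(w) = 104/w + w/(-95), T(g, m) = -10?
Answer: 538243576/17195 ≈ 31302.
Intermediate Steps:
S(w) = 104/w - w/95 (S(w) = 104/w + w*(-1/95) = 104/w - w/95)
k(G, t) = 9 - (-57 + G)*(-10 + G)
S(-181) - k(212, -81) = (104/(-181) - 1/95*(-181)) - (-561 - 1*212² + 67*212) = (104*(-1/181) + 181/95) - (-561 - 1*44944 + 14204) = (-104/181 + 181/95) - (-561 - 44944 + 14204) = 22881/17195 - 1*(-31301) = 22881/17195 + 31301 = 538243576/17195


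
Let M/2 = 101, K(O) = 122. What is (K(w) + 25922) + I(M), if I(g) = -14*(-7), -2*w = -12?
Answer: 26142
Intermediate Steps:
w = 6 (w = -1/2*(-12) = 6)
M = 202 (M = 2*101 = 202)
I(g) = 98
(K(w) + 25922) + I(M) = (122 + 25922) + 98 = 26044 + 98 = 26142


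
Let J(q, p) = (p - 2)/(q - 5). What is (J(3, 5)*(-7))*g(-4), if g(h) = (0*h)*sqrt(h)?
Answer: 0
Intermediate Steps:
J(q, p) = (-2 + p)/(-5 + q)
g(h) = 0 (g(h) = 0*sqrt(h) = 0)
(J(3, 5)*(-7))*g(-4) = (((-2 + 5)/(-5 + 3))*(-7))*0 = ((3/(-2))*(-7))*0 = (-1/2*3*(-7))*0 = -3/2*(-7)*0 = (21/2)*0 = 0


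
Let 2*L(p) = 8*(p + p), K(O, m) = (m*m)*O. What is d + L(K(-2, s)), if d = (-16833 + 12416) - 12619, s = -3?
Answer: -17180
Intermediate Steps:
d = -17036 (d = -4417 - 12619 = -17036)
K(O, m) = O*m**2 (K(O, m) = m**2*O = O*m**2)
L(p) = 8*p (L(p) = (8*(p + p))/2 = (8*(2*p))/2 = (16*p)/2 = 8*p)
d + L(K(-2, s)) = -17036 + 8*(-2*(-3)**2) = -17036 + 8*(-2*9) = -17036 + 8*(-18) = -17036 - 144 = -17180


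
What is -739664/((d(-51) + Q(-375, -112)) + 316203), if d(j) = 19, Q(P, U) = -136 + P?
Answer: -739664/315711 ≈ -2.3428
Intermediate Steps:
-739664/((d(-51) + Q(-375, -112)) + 316203) = -739664/((19 + (-136 - 375)) + 316203) = -739664/((19 - 511) + 316203) = -739664/(-492 + 316203) = -739664/315711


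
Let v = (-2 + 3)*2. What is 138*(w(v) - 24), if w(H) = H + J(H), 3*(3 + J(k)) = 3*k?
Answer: -3174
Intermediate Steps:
J(k) = -3 + k (J(k) = -3 + (3*k)/3 = -3 + k)
v = 2 (v = 1*2 = 2)
w(H) = -3 + 2*H (w(H) = H + (-3 + H) = -3 + 2*H)
138*(w(v) - 24) = 138*((-3 + 2*2) - 24) = 138*((-3 + 4) - 24) = 138*(1 - 24) = 138*(-23) = -3174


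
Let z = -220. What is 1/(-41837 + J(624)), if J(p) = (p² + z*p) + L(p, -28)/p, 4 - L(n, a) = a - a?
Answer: 156/32800405 ≈ 4.7560e-6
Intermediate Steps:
L(n, a) = 4 (L(n, a) = 4 - (a - a) = 4 - 1*0 = 4 + 0 = 4)
J(p) = p² - 220*p + 4/p (J(p) = (p² - 220*p) + 4/p = p² - 220*p + 4/p)
1/(-41837 + J(624)) = 1/(-41837 + (4 + 624²*(-220 + 624))/624) = 1/(-41837 + (4 + 389376*404)/624) = 1/(-41837 + (4 + 157307904)/624) = 1/(-41837 + (1/624)*157307908) = 1/(-41837 + 39326977/156) = 1/(32800405/156) = 156/32800405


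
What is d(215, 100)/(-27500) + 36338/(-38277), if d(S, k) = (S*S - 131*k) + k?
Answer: -90841933/42104700 ≈ -2.1575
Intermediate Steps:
d(S, k) = S² - 130*k (d(S, k) = (S² - 131*k) + k = S² - 130*k)
d(215, 100)/(-27500) + 36338/(-38277) = (215² - 130*100)/(-27500) + 36338/(-38277) = (46225 - 13000)*(-1/27500) + 36338*(-1/38277) = 33225*(-1/27500) - 36338/38277 = -1329/1100 - 36338/38277 = -90841933/42104700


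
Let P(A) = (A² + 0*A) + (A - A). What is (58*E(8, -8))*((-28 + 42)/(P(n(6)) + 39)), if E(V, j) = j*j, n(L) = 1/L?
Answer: 1870848/1405 ≈ 1331.6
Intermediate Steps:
E(V, j) = j²
P(A) = A² (P(A) = (A² + 0) + 0 = A² + 0 = A²)
(58*E(8, -8))*((-28 + 42)/(P(n(6)) + 39)) = (58*(-8)²)*((-28 + 42)/((1/6)² + 39)) = (58*64)*(14/((⅙)² + 39)) = 3712*(14/(1/36 + 39)) = 3712*(14/(1405/36)) = 3712*(14*(36/1405)) = 3712*(504/1405) = 1870848/1405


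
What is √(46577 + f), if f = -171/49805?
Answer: √115536011073770/49805 ≈ 215.82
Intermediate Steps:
f = -171/49805 (f = -171*1/49805 = -171/49805 ≈ -0.0034334)
√(46577 + f) = √(46577 - 171/49805) = √(2319767314/49805) = √115536011073770/49805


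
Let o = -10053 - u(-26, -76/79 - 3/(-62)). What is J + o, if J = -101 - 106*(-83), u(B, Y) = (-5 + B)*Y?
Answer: -218723/158 ≈ -1384.3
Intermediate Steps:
u(B, Y) = Y*(-5 + B)
o = -1592849/158 (o = -10053 - (-76/79 - 3/(-62))*(-5 - 26) = -10053 - (-76*1/79 - 3*(-1/62))*(-31) = -10053 - (-76/79 + 3/62)*(-31) = -10053 - (-4475)*(-31)/4898 = -10053 - 1*4475/158 = -10053 - 4475/158 = -1592849/158 ≈ -10081.)
J = 8697 (J = -101 + 8798 = 8697)
J + o = 8697 - 1592849/158 = -218723/158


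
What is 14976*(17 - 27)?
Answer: -149760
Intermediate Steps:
14976*(17 - 27) = 14976*(-10) = -149760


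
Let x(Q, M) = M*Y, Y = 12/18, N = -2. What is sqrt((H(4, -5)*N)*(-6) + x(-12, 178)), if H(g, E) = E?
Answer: 4*sqrt(33)/3 ≈ 7.6594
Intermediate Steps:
Y = 2/3 (Y = 12*(1/18) = 2/3 ≈ 0.66667)
x(Q, M) = 2*M/3 (x(Q, M) = M*(2/3) = 2*M/3)
sqrt((H(4, -5)*N)*(-6) + x(-12, 178)) = sqrt(-5*(-2)*(-6) + (2/3)*178) = sqrt(10*(-6) + 356/3) = sqrt(-60 + 356/3) = sqrt(176/3) = 4*sqrt(33)/3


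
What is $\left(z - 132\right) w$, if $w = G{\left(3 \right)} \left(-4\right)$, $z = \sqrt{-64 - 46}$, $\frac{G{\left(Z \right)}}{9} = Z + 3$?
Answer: $28512 - 216 i \sqrt{110} \approx 28512.0 - 2265.4 i$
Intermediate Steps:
$G{\left(Z \right)} = 27 + 9 Z$ ($G{\left(Z \right)} = 9 \left(Z + 3\right) = 9 \left(3 + Z\right) = 27 + 9 Z$)
$z = i \sqrt{110}$ ($z = \sqrt{-110} = i \sqrt{110} \approx 10.488 i$)
$w = -216$ ($w = \left(27 + 9 \cdot 3\right) \left(-4\right) = \left(27 + 27\right) \left(-4\right) = 54 \left(-4\right) = -216$)
$\left(z - 132\right) w = \left(i \sqrt{110} - 132\right) \left(-216\right) = \left(-132 + i \sqrt{110}\right) \left(-216\right) = 28512 - 216 i \sqrt{110}$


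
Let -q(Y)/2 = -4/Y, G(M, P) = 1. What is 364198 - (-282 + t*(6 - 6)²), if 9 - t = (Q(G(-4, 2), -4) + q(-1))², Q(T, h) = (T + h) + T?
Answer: 364480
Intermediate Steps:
q(Y) = 8/Y (q(Y) = -(-8)/Y = 8/Y)
Q(T, h) = h + 2*T
t = -91 (t = 9 - ((-4 + 2*1) + 8/(-1))² = 9 - ((-4 + 2) + 8*(-1))² = 9 - (-2 - 8)² = 9 - 1*(-10)² = 9 - 1*100 = 9 - 100 = -91)
364198 - (-282 + t*(6 - 6)²) = 364198 - (-282 - 91*(6 - 6)²) = 364198 - (-282 - 91*0²) = 364198 - (-282 - 91*0) = 364198 - (-282 + 0) = 364198 - 1*(-282) = 364198 + 282 = 364480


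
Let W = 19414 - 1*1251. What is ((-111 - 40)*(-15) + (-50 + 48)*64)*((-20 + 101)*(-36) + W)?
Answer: 32582839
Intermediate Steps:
W = 18163 (W = 19414 - 1251 = 18163)
((-111 - 40)*(-15) + (-50 + 48)*64)*((-20 + 101)*(-36) + W) = ((-111 - 40)*(-15) + (-50 + 48)*64)*((-20 + 101)*(-36) + 18163) = (-151*(-15) - 2*64)*(81*(-36) + 18163) = (2265 - 128)*(-2916 + 18163) = 2137*15247 = 32582839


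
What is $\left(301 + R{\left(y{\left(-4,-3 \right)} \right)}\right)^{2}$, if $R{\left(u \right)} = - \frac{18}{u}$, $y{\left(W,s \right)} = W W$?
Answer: $\frac{5755201}{64} \approx 89925.0$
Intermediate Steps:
$y{\left(W,s \right)} = W^{2}$
$\left(301 + R{\left(y{\left(-4,-3 \right)} \right)}\right)^{2} = \left(301 - \frac{18}{\left(-4\right)^{2}}\right)^{2} = \left(301 - \frac{18}{16}\right)^{2} = \left(301 - \frac{9}{8}\right)^{2} = \left(\frac{2399}{8}\right)^{2} = \frac{5755201}{64}$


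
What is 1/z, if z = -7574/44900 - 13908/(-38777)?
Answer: 870543650/165386101 ≈ 5.2637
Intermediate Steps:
z = 165386101/870543650 (z = -7574*1/44900 - 13908*(-1/38777) = -3787/22450 + 13908/38777 = 165386101/870543650 ≈ 0.18998)
1/z = 1/(165386101/870543650) = 870543650/165386101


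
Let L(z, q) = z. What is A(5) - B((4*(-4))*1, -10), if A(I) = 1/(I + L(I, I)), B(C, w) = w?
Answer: 101/10 ≈ 10.100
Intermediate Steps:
A(I) = 1/(2*I) (A(I) = 1/(I + I) = 1/(2*I))
A(5) - B((4*(-4))*1, -10) = (½)/5 - 1*(-10) = (½)*(⅕) + 10 = ⅒ + 10 = 101/10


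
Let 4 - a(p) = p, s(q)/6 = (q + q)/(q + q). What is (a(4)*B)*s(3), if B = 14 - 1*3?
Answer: 0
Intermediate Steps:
B = 11 (B = 14 - 3 = 11)
s(q) = 6 (s(q) = 6*((q + q)/(q + q)) = 6*((2*q)/((2*q))) = 6*((2*q)*(1/(2*q))) = 6*1 = 6)
a(p) = 4 - p
(a(4)*B)*s(3) = ((4 - 1*4)*11)*6 = ((4 - 4)*11)*6 = (0*11)*6 = 0*6 = 0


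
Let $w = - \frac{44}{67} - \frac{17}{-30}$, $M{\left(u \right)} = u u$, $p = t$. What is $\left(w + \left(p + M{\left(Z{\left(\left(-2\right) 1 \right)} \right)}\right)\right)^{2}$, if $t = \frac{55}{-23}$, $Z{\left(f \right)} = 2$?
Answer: $\frac{4929022849}{2137212900} \approx 2.3063$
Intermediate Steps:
$t = - \frac{55}{23}$ ($t = 55 \left(- \frac{1}{23}\right) = - \frac{55}{23} \approx -2.3913$)
$p = - \frac{55}{23} \approx -2.3913$
$M{\left(u \right)} = u^{2}$
$w = - \frac{181}{2010}$ ($w = \left(-44\right) \frac{1}{67} - - \frac{17}{30} = - \frac{44}{67} + \frac{17}{30} = - \frac{181}{2010} \approx -0.09005$)
$\left(w + \left(p + M{\left(Z{\left(\left(-2\right) 1 \right)} \right)}\right)\right)^{2} = \left(- \frac{181}{2010} - \left(\frac{55}{23} - 2^{2}\right)\right)^{2} = \left(- \frac{181}{2010} + \left(- \frac{55}{23} + 4\right)\right)^{2} = \left(- \frac{181}{2010} + \frac{37}{23}\right)^{2} = \left(\frac{70207}{46230}\right)^{2} = \frac{4929022849}{2137212900}$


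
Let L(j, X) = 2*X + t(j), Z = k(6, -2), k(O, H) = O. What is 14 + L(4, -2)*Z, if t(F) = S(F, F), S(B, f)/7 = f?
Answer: 158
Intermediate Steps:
S(B, f) = 7*f
t(F) = 7*F
Z = 6
L(j, X) = 2*X + 7*j
14 + L(4, -2)*Z = 14 + (2*(-2) + 7*4)*6 = 14 + (-4 + 28)*6 = 14 + 24*6 = 14 + 144 = 158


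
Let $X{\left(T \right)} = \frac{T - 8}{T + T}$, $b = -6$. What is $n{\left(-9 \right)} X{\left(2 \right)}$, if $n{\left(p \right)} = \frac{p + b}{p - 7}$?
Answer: $- \frac{45}{32} \approx -1.4063$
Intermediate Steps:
$X{\left(T \right)} = \frac{-8 + T}{2 T}$
$n{\left(p \right)} = \frac{-6 + p}{-7 + p}$ ($n{\left(p \right)} = \frac{p - 6}{p - 7} = \frac{-6 + p}{-7 + p}$)
$n{\left(-9 \right)} X{\left(2 \right)} = \frac{-6 - 9}{-7 - 9} \frac{-8 + 2}{2 \cdot 2} = \frac{1}{-16} \left(-15\right) \frac{1}{2} \cdot \frac{1}{2} \left(-6\right) = \left(- \frac{1}{16}\right) \left(-15\right) \left(- \frac{3}{2}\right) = \frac{15}{16} \left(- \frac{3}{2}\right) = - \frac{45}{32}$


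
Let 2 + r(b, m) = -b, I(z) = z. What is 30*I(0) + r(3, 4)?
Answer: -5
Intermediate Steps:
r(b, m) = -2 - b
30*I(0) + r(3, 4) = 30*0 + (-2 - 1*3) = 0 + (-2 - 3) = 0 - 5 = -5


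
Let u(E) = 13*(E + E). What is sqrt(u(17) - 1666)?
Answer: 6*I*sqrt(34) ≈ 34.986*I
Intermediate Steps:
u(E) = 26*E (u(E) = 13*(2*E) = 26*E)
sqrt(u(17) - 1666) = sqrt(26*17 - 1666) = sqrt(442 - 1666) = sqrt(-1224) = 6*I*sqrt(34)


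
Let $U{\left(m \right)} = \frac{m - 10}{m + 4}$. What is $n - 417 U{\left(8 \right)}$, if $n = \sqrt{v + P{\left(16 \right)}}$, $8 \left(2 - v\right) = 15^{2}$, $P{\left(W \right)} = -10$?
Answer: $\frac{139}{2} + \frac{17 i \sqrt{2}}{4} \approx 69.5 + 6.0104 i$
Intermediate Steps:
$U{\left(m \right)} = \frac{-10 + m}{4 + m}$
$v = - \frac{209}{8}$ ($v = 2 - \frac{15^{2}}{8} = 2 - \frac{225}{8} = - \frac{209}{8} \approx -26.125$)
$n = \frac{17 i \sqrt{2}}{4}$ ($n = \sqrt{- \frac{209}{8} - 10} = \sqrt{- \frac{289}{8}} = \frac{17 i \sqrt{2}}{4} \approx 6.0104 i$)
$n - 417 U{\left(8 \right)} = \frac{17 i \sqrt{2}}{4} - 417 \frac{-10 + 8}{4 + 8} = \frac{17 i \sqrt{2}}{4} - 417 \cdot \frac{1}{12} \left(-2\right) = \frac{17 i \sqrt{2}}{4} - - \frac{139}{2} = \frac{17 i \sqrt{2}}{4} + \frac{139}{2} = \frac{139}{2} + \frac{17 i \sqrt{2}}{4}$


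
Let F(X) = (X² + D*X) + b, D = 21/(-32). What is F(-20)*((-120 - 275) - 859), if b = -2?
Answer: -2062203/4 ≈ -5.1555e+5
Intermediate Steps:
D = -21/32 (D = 21*(-1/32) = -21/32 ≈ -0.65625)
F(X) = -2 + X² - 21*X/32 (F(X) = (X² - 21*X/32) - 2 = -2 + X² - 21*X/32)
F(-20)*((-120 - 275) - 859) = (-2 + (-20)² - 21/32*(-20))*((-120 - 275) - 859) = (-2 + 400 + 105/8)*(-395 - 859) = (3289/8)*(-1254) = -2062203/4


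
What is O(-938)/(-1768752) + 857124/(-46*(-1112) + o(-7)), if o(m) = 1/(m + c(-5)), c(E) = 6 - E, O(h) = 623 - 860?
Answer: 673800849925/40211397552 ≈ 16.756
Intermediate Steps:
O(h) = -237
o(m) = 1/(11 + m) (o(m) = 1/(m + (6 - 1*(-5))) = 1/(m + (6 + 5)) = 1/(m + 11) = 1/(11 + m))
O(-938)/(-1768752) + 857124/(-46*(-1112) + o(-7)) = -237/(-1768752) + 857124/(-46*(-1112) + 1/(11 - 7)) = -237*(-1/1768752) + 857124/(51152 + 1/4) = 79/589584 + 857124/(51152 + ¼) = 79/589584 + 857124/(204609/4) = 79/589584 + 857124*(4/204609) = 79/589584 + 1142832/68203 = 673800849925/40211397552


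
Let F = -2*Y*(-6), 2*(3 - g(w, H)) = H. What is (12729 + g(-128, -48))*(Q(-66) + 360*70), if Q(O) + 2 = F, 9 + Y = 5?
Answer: 320813400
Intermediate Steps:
Y = -4 (Y = -9 + 5 = -4)
g(w, H) = 3 - H/2
F = -48 (F = -2*(-4)*(-6) = 8*(-6) = -48)
Q(O) = -50 (Q(O) = -2 - 48 = -50)
(12729 + g(-128, -48))*(Q(-66) + 360*70) = (12729 + (3 - ½*(-48)))*(-50 + 360*70) = (12729 + (3 + 24))*(-50 + 25200) = (12729 + 27)*25150 = 12756*25150 = 320813400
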